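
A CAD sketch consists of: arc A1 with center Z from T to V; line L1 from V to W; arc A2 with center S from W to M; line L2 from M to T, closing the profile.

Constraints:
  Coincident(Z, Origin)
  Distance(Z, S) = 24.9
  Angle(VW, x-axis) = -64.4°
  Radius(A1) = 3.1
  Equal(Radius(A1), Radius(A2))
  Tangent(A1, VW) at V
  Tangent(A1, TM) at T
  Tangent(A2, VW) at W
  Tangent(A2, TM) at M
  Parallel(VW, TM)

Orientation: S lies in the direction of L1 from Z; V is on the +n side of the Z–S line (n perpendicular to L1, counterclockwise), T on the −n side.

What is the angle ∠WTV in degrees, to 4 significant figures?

76.02°

The slot axis is L1's direction at -64.4°, so u = (cos -64.4°, sin -64.4°) = (0.4321, -0.9018) and n = (−sin -64.4°, cos -64.4°) = (0.9018, 0.4321). Z is at the origin and S lies 24.9 along u from Z, so S = 24.9·u = (10.76, -22.46). Tangency of A1 to both parallel lines with radius 3.1 puts V and T at Z ± 3.1·n: V = (2.796, 1.339), T = (-2.796, -1.339). Equal radii place W and M the same way about S: W = S + 3.1·n = (13.55, -21.12), M = S − 3.1·n = (7.963, -23.80). Then cos ∠WTV = TW·TV / (|TW||TV|), giving 76.02°.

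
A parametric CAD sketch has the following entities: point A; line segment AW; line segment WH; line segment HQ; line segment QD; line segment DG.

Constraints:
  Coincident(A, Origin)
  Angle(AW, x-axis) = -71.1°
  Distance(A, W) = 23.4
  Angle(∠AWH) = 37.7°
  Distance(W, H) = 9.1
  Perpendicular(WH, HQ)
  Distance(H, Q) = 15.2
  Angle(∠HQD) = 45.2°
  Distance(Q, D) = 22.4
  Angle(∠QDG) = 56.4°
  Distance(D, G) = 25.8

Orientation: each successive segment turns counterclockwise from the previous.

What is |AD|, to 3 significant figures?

29.4

The perpendicularity gives HQ at right angles to WH, so HQ runs at 161°; with |HQ| = 15.2, Q = (-3.88, -8.63). ∠HQD = 45.2° gives QD at -64.0° from the x-axis; with |QD| = 22.4, D = (5.94, -28.8). Then |AD| = |D − A| = 29.4.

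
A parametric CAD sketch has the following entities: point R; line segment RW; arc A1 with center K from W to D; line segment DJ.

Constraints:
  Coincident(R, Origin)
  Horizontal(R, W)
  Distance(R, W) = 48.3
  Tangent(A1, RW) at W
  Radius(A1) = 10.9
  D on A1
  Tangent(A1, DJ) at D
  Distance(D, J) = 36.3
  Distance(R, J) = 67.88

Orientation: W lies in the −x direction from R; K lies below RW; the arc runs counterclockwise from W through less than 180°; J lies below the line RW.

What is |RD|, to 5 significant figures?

60.371

Checks: |RW| = 48.30 ✓; |KD| = 10.90 ✓; ∠(KD, DJ) = 90.00° ✓; |DJ| = 36.30 ✓; |RJ| = 67.88 ✓.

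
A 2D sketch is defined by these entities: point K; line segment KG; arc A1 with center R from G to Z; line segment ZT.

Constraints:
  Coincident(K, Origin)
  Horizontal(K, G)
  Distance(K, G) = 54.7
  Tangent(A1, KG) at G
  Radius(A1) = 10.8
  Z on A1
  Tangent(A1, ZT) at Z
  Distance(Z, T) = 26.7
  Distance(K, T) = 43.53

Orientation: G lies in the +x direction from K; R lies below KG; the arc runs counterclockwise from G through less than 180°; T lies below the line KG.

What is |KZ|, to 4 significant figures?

45.57

K is at the origin; K and G share the same y with |KG| = 54.7 and G on the +x side, so G = (54.70, 0.000). The tangent condition forces RG to be normal to KG, so R = G + (0, -10.8) = (54.70, -10.80). Since RZ ⟂ ZT (tangency), |RT| = √(10.8² + 26.7²) = 28.80 regardless of where Z sits on A1. So T lies on both circle(K, 43.53) and circle(R, 28.80); the below-KG intersection is T = (32.42, -29.05). Z is the foot of the tangent from T: Z = (45.22, -5.621).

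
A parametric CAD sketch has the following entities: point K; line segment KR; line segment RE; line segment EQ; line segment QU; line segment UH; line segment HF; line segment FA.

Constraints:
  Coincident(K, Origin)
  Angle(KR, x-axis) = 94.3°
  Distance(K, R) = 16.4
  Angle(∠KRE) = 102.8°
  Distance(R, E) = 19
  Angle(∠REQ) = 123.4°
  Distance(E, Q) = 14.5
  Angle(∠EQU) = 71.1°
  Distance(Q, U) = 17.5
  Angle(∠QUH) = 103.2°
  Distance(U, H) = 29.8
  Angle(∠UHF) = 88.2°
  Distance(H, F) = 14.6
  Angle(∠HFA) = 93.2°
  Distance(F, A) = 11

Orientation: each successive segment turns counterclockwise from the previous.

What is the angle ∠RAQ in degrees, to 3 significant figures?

98.8°

∠UHF = 88.2° gives HF at 146° from the x-axis; with |HF| = 14.6, F = (-8.04, 33.8). ∠HFA = 93.2° gives FA at -128° from the x-axis; with |FA| = 11.0, A = (-14.8, 25.1). Then cos ∠RAQ = AR·AQ / (|AR||AQ|), giving 98.8°.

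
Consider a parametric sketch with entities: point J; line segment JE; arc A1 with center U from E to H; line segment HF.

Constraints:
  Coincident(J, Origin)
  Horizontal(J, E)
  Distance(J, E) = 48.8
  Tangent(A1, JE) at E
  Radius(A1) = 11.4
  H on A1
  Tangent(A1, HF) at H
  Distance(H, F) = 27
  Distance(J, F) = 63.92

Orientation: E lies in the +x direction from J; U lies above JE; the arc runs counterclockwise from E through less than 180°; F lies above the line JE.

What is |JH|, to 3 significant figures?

61.4

J is at the origin; JE is horizontal with |JE| = 48.8 and E on the +x side, so E = (48.8, 0.00). Since A1 is tangent to JE there, UE ⟂ JE, so U = E + (0, 11.4) = (48.8, 11.4). Since UH ⟂ HF (tangency), |UF| = √(11.4² + 27.0²) = 29.3 regardless of where H sits on A1. So F lies on both circle(J, 63.92) and circle(U, 29.3); the above-JE intersection is F = (49.3, 40.7). H is the foot of the tangent from F: H = (59.4, 15.7).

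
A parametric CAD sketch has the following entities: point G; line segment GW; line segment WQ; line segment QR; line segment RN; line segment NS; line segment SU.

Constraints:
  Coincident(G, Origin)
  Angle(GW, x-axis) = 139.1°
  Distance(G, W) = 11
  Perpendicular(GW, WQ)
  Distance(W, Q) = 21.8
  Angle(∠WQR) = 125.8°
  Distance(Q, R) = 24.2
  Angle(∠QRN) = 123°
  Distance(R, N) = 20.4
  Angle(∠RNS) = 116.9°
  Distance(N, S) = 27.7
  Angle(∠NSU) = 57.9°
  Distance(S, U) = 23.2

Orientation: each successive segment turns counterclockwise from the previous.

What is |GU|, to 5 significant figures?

14.863

∠RNS = 116.9° gives NS at 43.400° from the x-axis; with |NS| = 27.7, S = (22.312, -20.671). ∠NSU = 57.9° gives SU at 165.50° from the x-axis; with |SU| = 23.2, U = (-0.14944, -14.862). Then |GU| = |U − G| = 14.863.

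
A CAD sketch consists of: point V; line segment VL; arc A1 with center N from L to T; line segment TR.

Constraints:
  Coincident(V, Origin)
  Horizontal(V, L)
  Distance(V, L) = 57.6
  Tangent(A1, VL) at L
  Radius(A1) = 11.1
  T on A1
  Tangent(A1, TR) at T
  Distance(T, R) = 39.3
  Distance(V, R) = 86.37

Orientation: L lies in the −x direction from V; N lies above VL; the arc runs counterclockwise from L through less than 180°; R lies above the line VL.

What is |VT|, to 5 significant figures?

51.439

Checks: ∠(NL, LV) = 90.00° ✓; |NL| = 11.10 ✓; |NT| = 11.10 ✓; ∠(NT, TR) = 90.00° ✓; |TR| = 39.30 ✓; |VR| = 86.37 ✓.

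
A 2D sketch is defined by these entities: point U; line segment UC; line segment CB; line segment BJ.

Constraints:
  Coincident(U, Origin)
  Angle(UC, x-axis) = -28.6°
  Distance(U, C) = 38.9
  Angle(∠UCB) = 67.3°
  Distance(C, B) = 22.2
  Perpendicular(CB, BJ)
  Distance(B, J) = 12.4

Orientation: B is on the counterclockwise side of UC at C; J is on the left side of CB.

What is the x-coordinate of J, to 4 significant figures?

24.10

∠UCB = 67.3°, so CB runs at -28.6° + (180° − 67.3°) = 84.10° from the x-axis; with |CB| = 22.2, B = C + 22.2·(cos 84.10°, sin 84.10°) = (36.44, 3.461). The perpendicularity gives BJ at right angles to CB; with |BJ| = 12.4 on the left of CB, J = B + 12.4·(-0.9947, 0.1028) = (24.10, 4.736). So J.x = 24.10.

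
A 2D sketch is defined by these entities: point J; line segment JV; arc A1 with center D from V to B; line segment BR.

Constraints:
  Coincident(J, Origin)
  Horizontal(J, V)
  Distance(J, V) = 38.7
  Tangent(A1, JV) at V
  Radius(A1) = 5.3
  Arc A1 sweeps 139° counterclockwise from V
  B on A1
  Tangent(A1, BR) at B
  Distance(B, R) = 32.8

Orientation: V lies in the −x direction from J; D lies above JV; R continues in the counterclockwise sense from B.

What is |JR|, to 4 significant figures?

67.43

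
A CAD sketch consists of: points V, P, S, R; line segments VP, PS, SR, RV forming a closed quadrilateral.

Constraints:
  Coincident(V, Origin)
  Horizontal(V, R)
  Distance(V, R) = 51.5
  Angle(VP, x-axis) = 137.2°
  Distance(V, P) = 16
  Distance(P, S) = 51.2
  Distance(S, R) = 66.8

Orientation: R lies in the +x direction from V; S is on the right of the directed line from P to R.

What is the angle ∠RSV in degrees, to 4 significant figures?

50.31°

V is at the origin; VR is horizontal with |VR| = 51.5 and R in +x, so R = (51.5, 0). VP runs at 137.2° with |VP| = 16.0, so P = (-11.74, 10.87). S is determined by |PS| = 51.2 and |SR| = 66.8 together: it lies at the intersection of circle(P, 51.2) and circle(R, 66.8). With |PR| = 64.17, the foot of the radical line on PR is 17.74 from P and the perpendicular offset is √(51.2² − 17.74²) = 48.03. Taking the right-of-PR solution: S = (-2.393, -39.47).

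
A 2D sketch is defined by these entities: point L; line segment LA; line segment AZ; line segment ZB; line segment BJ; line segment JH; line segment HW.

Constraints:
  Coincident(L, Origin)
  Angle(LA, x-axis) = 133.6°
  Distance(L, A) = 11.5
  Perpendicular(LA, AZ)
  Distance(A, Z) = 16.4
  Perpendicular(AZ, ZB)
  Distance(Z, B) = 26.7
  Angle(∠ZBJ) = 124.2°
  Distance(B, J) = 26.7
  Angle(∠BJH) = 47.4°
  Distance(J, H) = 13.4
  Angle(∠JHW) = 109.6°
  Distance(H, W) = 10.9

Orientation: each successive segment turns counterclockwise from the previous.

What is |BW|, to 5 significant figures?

9.4402

L is at the origin; LA runs at 133.6° with length 11.5, so A = (-7.9306, 8.3280). LA is perpendicular to AZ, so AZ runs at -136.40°; with |AZ| = 16.4, Z = (-19.807, -2.9818). AZ is perpendicular to ZB, so ZB runs at -46.400°; with |ZB| = 26.7, B = (-1.3942, -22.317). ∠ZBJ = 124.2° gives BJ at 9.4000° from the x-axis; with |BJ| = 26.7, J = (24.947, -17.956). ∠BJH = 47.4° gives JH at 142.00° from the x-axis; with |JH| = 13.4, H = (14.388, -9.7065). ∠JHW = 109.6° gives HW at -147.60° from the x-axis; with |HW| = 10.9, W = (5.1848, -15.547). Then |BW| = |W − B| = 9.4402.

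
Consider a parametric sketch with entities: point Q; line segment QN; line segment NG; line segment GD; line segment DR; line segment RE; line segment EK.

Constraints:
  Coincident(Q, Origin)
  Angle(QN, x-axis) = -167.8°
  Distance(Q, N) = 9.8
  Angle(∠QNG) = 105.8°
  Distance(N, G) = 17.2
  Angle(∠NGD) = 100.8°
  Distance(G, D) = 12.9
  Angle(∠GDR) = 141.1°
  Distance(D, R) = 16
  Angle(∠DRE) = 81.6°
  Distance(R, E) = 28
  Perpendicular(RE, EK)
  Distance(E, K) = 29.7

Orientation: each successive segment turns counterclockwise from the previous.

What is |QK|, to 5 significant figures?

25.203

Q is at the origin; QN runs at -167.8° with length 9.8, so N = (-9.5787, -2.0710). ∠QNG = 105.8° gives NG at -93.600° from the x-axis; with |NG| = 17.2, G = (-10.659, -19.237). ∠NGD = 100.8° gives GD at -14.400° from the x-axis; with |GD| = 12.9, D = (1.8361, -22.445). ∠GDR = 141.1° gives DR at 24.500° from the x-axis; with |DR| = 16.0, R = (16.395, -15.810). ∠DRE = 81.6° gives RE at 122.90° from the x-axis; with |RE| = 28.0, E = (1.1865, 7.6993). RE is perpendicular to EK, so EK runs at -147.10°; with |EK| = 29.7, K = (-23.750, -8.4330). Then |QK| = |K − Q| = 25.203.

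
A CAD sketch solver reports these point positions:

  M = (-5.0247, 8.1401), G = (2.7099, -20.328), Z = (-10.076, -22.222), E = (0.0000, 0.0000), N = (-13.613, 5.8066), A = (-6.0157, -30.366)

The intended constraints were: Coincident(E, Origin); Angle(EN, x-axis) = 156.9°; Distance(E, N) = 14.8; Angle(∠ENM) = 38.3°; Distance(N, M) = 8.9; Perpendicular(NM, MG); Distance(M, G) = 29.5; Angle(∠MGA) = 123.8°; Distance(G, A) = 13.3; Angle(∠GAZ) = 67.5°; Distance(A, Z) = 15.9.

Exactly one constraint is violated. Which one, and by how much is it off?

Distance(A, Z) = 15.9 — off by 6.80.

E = (0.00, 0.00) ✓; EN at 156.9° ✓; |EN| = 14.80 ✓; ∠ENM = 38.30° ✓; |NM| = 8.900 ✓; ∠(NM, MG) = 90.00° ✓; |MG| = 29.50 ✓; ∠MGA = 123.8° ✓; |GA| = 13.30 ✓; ∠GAZ = 67.50° ✓; |AZ| = 9.100 ✗.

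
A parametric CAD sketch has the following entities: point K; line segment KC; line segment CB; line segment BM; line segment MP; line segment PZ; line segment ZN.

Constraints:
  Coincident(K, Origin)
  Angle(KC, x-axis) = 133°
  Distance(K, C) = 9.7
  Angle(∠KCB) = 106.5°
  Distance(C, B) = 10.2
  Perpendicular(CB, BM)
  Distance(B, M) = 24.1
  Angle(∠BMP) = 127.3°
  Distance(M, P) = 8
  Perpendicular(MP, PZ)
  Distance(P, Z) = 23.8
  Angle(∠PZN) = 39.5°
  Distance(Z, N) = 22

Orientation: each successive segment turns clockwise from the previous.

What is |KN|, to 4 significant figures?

14.75

K is at the origin; KC runs at 133.0° with length 9.7, so C = (-6.615, 7.094). ∠KCB = 106.5° gives CB at 59.50° from the x-axis; with |CB| = 10.2, B = (-1.438, 15.88). CB is perpendicular to BM, so BM runs at -30.50°; with |BM| = 24.1, M = (19.33, 3.651). ∠BMP = 127.3° gives MP at -83.20° from the x-axis; with |MP| = 8.0, P = (20.27, -4.293). The perpendicularity gives PZ at right angles to MP, so PZ runs at -173.2°; with |PZ| = 23.8, Z = (-3.359, -7.111). ∠PZN = 39.5° gives ZN at 46.30° from the x-axis; with |ZN| = 22.0, N = (11.84, 8.795). Then |KN| = |N − K| = 14.75.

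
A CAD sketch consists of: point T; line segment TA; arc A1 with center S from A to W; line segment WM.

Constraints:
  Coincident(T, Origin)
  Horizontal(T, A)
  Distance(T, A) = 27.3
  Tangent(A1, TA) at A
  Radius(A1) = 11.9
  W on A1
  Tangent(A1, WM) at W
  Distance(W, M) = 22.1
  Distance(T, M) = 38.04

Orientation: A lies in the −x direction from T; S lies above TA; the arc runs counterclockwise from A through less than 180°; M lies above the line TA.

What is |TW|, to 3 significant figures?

19.7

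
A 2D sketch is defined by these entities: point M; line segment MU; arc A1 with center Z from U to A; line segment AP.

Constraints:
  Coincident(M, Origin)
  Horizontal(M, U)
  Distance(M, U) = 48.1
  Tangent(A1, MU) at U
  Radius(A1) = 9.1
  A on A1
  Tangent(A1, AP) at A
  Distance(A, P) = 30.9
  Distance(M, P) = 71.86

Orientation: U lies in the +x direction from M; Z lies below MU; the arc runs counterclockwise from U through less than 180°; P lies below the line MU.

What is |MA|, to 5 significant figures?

43.619

Checks: ∠(ZU, UM) = 90.00° ✓; |ZU| = 9.100 ✓; |ZA| = 9.100 ✓; ∠(ZA, AP) = 90.00° ✓; |AP| = 30.90 ✓; |MP| = 71.86 ✓.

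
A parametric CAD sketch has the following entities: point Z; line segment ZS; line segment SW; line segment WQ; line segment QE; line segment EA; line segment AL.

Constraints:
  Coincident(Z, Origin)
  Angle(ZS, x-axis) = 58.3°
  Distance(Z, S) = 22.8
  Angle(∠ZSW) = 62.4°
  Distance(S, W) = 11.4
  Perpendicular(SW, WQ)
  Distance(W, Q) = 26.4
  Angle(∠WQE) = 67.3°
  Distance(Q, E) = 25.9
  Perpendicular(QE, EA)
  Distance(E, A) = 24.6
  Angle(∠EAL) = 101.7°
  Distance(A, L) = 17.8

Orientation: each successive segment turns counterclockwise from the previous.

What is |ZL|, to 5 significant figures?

23.427

Z is at the origin; ZS runs at 58.3° with length 22.8, so S = (11.981, 19.398). ∠ZSW = 62.4° gives SW at 175.90° from the x-axis; with |SW| = 11.4, W = (0.60993, 20.214). SW is perpendicular to WQ, so WQ runs at -94.100°; with |WQ| = 26.4, Q = (-1.2776, -6.1189). ∠WQE = 67.3° gives QE at 18.600° from the x-axis; with |QE| = 25.9, E = (23.270, 2.1422). QE ⟂ EA, so EA runs at 108.60°; with |EA| = 24.6, A = (15.423, 25.457). ∠EAL = 101.7° gives AL at -173.10° from the x-axis; with |AL| = 17.8, L = (-2.2479, 23.319). Then |ZL| = |L − Z| = 23.427.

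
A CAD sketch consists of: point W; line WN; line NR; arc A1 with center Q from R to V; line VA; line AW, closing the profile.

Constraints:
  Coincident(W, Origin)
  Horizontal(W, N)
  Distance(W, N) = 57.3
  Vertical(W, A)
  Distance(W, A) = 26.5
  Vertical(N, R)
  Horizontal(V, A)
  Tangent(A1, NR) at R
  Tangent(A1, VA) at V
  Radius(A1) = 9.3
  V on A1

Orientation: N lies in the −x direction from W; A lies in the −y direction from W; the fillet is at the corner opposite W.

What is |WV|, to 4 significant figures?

54.83

The virtual corner opposite W is at (-57.30, -26.50). A1 meets NR tangentially, so QR is at right angles to NR and A1 meets VA tangentially, so QV is at right angles to VA, with radius 9.3, so the center Q sits 9.3 in from both sides at Q = (-48.00, -17.20). That places the tangent points at R = (-57.30, -17.20) on NR and V = (-48.00, -26.50) on VA. Then |WV| = |V − W| = 54.83.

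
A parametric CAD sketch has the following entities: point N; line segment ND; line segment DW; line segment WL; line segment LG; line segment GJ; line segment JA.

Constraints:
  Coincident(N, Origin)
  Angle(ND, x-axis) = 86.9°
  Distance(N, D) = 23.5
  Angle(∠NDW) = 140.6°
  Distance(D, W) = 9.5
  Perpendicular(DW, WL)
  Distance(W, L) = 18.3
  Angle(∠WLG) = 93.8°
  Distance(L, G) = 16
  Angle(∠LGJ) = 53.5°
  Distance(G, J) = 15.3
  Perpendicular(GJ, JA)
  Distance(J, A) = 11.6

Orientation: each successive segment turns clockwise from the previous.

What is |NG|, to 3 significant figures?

12.5

N is at the origin; ND runs at 86.9° with length 23.5, so D = (1.27, 23.5). ∠NDW = 140.6° gives DW at 47.5° from the x-axis; with |DW| = 9.5, W = (7.69, 30.5). DW ⟂ WL, so WL runs at -42.5°; with |WL| = 18.3, L = (21.2, 18.1). ∠WLG = 93.8° gives LG at -129° from the x-axis; with |LG| = 16.0, G = (11.2, 5.62). Then |NG| = |G − N| = 12.5.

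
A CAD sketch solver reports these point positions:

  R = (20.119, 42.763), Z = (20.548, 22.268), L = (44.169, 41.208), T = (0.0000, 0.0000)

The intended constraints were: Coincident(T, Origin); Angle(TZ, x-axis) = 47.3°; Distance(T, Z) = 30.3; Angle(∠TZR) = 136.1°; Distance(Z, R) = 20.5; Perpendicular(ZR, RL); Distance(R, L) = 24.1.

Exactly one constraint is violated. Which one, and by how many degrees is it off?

Perpendicular(ZR, RL) — off by 4.90°.

T = (0.00, 0.00) ✓; TZ at 47.30° ✓; |TZ| = 30.30 ✓; ∠TZR = 136.1° ✓; |ZR| = 20.50 ✓; ∠(ZR, RL) = 94.90° ✗; |RL| = 24.10 ✓.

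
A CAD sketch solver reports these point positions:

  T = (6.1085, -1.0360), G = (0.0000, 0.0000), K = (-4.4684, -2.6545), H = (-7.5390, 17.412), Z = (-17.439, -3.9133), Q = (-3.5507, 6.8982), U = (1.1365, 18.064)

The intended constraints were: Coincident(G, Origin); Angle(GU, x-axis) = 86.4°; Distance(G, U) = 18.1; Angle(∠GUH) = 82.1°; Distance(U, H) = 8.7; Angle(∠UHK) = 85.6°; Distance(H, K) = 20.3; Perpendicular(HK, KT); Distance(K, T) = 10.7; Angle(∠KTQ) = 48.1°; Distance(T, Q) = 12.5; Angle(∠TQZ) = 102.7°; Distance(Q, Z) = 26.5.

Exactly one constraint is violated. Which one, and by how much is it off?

Distance(Q, Z) = 26.5 — off by 8.90.

G = (0.00, 0.00) ✓; GU at 86.40° ✓; |GU| = 18.10 ✓; ∠GUH = 82.10° ✓; |UH| = 8.700 ✓; ∠UHK = 85.60° ✓; |HK| = 20.30 ✓; ∠(HK, KT) = 90.00° ✓; |KT| = 10.70 ✓; ∠KTQ = 48.10° ✓; |TQ| = 12.50 ✓; ∠TQZ = 102.7° ✓; |QZ| = 17.60 ✗.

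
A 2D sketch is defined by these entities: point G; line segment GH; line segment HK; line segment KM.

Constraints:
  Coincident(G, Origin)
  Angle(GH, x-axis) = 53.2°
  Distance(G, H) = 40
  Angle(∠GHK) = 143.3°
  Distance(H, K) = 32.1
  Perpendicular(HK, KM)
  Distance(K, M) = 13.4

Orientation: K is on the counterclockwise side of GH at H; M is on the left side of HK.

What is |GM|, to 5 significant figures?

65.025

G is at the origin; GH runs at 53.2° with length 40.0, so H = 40.0·(cos 53.2°, sin 53.2°) = (23.961, 32.029). ∠GHK = 143.3°, so HK runs at 53.2° + (180° − 143.3°) = 89.900° from the x-axis; with |HK| = 32.1, K = H + 32.1·(cos 89.900°, sin 89.900°) = (24.017, 64.129). The perpendicularity gives KM at right angles to HK; with |KM| = 13.4 on the left of HK, M = K + 13.4·(-1.0000, 0.0017453) = (10.617, 64.153). Then |GM| = |M − G| = 65.025.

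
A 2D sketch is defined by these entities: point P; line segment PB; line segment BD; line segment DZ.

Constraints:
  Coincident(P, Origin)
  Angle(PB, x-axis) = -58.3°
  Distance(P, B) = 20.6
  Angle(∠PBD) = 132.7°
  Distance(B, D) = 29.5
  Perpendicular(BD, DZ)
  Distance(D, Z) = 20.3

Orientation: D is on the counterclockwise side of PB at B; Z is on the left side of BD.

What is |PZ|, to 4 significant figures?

43.78

P is at the origin; PB runs at -58.3° with length 20.6, so B = 20.6·(cos -58.3°, sin -58.3°) = (10.82, -17.53). ∠PBD = 132.7°, so BD runs at -58.3° + (180° − 132.7°) = -11.00° from the x-axis; with |BD| = 29.5, D = B + 29.5·(cos -11.00°, sin -11.00°) = (39.78, -23.16). The perpendicularity gives DZ at right angles to BD; with |DZ| = 20.3 on the left of BD, Z = D + 20.3·(0.1908, 0.9816) = (43.66, -3.229). Then |PZ| = |Z − P| = 43.78.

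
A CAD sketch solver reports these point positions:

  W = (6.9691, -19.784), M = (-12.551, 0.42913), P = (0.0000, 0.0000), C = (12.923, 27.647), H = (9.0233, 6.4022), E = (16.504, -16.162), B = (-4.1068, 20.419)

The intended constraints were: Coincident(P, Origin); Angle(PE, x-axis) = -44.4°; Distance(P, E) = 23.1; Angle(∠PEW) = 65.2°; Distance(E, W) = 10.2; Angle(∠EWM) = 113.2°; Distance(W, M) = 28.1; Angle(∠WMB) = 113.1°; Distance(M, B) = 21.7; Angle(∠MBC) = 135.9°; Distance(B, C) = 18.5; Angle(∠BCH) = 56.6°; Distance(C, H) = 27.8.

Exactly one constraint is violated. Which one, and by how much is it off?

Distance(C, H) = 27.8 — off by 6.20.

P = (0.00, 0.00) ✓; PE at -44.40° ✓; |PE| = 23.10 ✓; ∠PEW = 65.20° ✓; |EW| = 10.20 ✓; ∠EWM = 113.2° ✓; |WM| = 28.10 ✓; ∠WMB = 113.1° ✓; |MB| = 21.70 ✓; ∠MBC = 135.9° ✓; |BC| = 18.50 ✓; ∠BCH = 56.60° ✓; |CH| = 21.60 ✗.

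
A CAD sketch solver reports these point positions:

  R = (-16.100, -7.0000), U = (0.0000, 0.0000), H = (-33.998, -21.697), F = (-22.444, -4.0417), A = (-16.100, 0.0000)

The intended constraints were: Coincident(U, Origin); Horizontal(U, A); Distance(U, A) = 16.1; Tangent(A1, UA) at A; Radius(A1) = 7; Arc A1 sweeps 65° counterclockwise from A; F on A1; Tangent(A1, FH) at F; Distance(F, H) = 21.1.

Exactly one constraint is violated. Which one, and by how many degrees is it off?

Tangent(A1, FH) at F — off by 8.20°.

U = (0.00, 0.00) ✓; U.y = 0.00, A.y = 0.00 ✓; |UA| = 16.10 ✓; ∠(RA, AU) = 90.00° ✓; |RA| = 7.000 ✓; bearing(R→F) − bearing(R→A) = 65.00° ✓; |RF| = 7.000 ✓; ∠(RF, FH) = 98.20° ✗; |FH| = 21.10 ✓.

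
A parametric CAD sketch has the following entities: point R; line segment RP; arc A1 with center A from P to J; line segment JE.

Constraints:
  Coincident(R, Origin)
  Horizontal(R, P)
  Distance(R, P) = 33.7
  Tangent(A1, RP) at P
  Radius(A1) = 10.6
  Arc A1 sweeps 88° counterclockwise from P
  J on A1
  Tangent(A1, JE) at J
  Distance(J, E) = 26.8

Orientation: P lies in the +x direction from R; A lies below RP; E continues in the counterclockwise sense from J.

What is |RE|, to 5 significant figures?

43.146

R is at the origin; RP is horizontal with |RP| = 33.7 and P on the +x side, so P = (33.700, 0.0000). The tangent condition forces AP to be normal to RP, so A = P + (0, -10.6) = (33.700, -10.600). On A1, P sits at bearing 90° from A; an 88° counterclockwise sweep puts J at bearing 178°, so J = A + 10.6·(cos 178°, sin 178°) = (23.106, -10.230). Since A1 is tangent to JE there, AJ ⟂ JE, so JE runs along (−sin 178°, cos 178°); with |JE| = 26.8, E = (22.171, -37.014). Then |RE| = |E − R| = 43.146.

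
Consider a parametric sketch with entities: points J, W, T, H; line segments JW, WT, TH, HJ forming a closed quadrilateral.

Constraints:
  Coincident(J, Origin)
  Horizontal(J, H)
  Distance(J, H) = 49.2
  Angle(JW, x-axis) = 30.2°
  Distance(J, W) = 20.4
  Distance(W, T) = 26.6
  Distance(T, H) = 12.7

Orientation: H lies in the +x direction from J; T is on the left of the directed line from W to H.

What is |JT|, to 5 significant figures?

45.709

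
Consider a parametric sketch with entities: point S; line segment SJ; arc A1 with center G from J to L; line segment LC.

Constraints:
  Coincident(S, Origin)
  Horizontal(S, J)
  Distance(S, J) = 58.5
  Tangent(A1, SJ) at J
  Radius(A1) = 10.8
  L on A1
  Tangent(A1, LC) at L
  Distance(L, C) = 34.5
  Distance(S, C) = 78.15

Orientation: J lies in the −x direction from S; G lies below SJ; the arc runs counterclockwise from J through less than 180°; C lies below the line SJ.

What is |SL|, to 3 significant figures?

70.3

S is at the origin; S and J share the same y with |SJ| = 58.5 and J on the −x side, so J = (-58.5, 0.00). A1 meets SJ tangentially, so GJ is at right angles to SJ, so G = J + (0, -10.8) = (-58.5, -10.8). Since GL ⟂ LC (tangency), |GC| = √(10.8² + 34.5²) = 36.2 regardless of where L sits on A1. So C lies on both circle(S, 78.15) and circle(G, 36.2); the below-SJ intersection is C = (-62.7, -46.7). L is the foot of the tangent from C: L = (-69.1, -12.8).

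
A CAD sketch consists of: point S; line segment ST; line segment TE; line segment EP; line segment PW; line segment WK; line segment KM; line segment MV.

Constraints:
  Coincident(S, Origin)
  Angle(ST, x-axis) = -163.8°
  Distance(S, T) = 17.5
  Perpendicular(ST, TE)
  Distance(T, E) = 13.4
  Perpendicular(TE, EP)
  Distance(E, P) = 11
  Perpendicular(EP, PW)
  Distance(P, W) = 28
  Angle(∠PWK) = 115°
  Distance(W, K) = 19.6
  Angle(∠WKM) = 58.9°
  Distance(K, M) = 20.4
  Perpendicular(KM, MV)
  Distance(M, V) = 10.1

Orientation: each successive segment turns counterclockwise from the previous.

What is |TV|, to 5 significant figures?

6.5691

S is at the origin; ST runs at -163.8° with length 17.5, so T = (-16.805, -4.8823). The perpendicularity gives TE at right angles to ST, so TE runs at -73.800°; with |TE| = 13.4, E = (-13.067, -17.750). The perpendicularity gives EP at right angles to TE, so EP runs at 16.200°; with |EP| = 11.0, P = (-2.5034, -14.681). The perpendicularity gives PW at right angles to EP, so PW runs at 106.20°; with |PW| = 28.0, W = (-10.315, 12.207). ∠PWK = 115.0° gives WK at 171.20° from the x-axis; with |WK| = 19.6, K = (-29.684, 15.205). ∠WKM = 58.9° gives KM at -67.700° from the x-axis; with |KM| = 20.4, M = (-21.944, -3.6689). The perpendicularity gives MV at right angles to KM, so MV runs at 22.300°; with |MV| = 10.1, V = (-12.599, 0.16360). Then |TV| = |V − T| = 6.5691.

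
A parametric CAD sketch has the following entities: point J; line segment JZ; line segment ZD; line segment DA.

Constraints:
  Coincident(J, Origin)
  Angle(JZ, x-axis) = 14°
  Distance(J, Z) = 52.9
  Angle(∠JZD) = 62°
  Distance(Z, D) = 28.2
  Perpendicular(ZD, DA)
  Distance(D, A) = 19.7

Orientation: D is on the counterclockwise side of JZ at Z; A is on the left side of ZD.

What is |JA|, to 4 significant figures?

27.22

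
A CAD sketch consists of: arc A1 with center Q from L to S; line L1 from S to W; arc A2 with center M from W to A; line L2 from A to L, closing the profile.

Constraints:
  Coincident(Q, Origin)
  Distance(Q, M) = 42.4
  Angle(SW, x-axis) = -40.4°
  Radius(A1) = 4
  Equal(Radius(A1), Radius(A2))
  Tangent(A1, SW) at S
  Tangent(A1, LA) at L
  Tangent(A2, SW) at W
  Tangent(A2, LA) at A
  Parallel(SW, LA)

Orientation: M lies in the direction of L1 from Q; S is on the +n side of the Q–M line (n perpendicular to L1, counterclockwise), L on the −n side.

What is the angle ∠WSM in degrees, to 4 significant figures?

5.389°

Tangency of A1 to both parallel lines with radius 4.0 puts S and L at Q ± 4.0·n: S = (2.592, 3.046), L = (-2.592, -3.046). Equal radii place W and A the same way about M: W = M + 4.0·n = (34.88, -24.43), A = M − 4.0·n = (29.70, -30.53). Then cos ∠WSM = SW·SM / (|SW||SM|), giving 5.389°.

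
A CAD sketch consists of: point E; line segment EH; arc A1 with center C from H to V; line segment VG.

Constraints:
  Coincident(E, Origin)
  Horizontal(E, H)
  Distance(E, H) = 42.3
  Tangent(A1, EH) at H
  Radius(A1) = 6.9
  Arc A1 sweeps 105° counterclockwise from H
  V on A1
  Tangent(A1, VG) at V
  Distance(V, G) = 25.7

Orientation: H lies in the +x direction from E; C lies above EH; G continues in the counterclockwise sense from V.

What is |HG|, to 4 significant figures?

33.51

E is at the origin; EH is horizontal with |EH| = 42.3 and H on the +x side, so H = (42.30, 0.000). The tangent condition forces CH to be normal to EH, so C = H + (0, 6.9) = (42.30, 6.900). On A1, H sits at bearing -90° from C; a 105° counterclockwise sweep puts V at bearing 15°, so V = C + 6.9·(cos 15°, sin 15°) = (48.96, 8.686). Since A1 is tangent to VG there, CV ⟂ VG, so VG runs along (−sin 15°, cos 15°); with |VG| = 25.7, G = (42.31, 33.51). Then |HG| = |G − H| = 33.51.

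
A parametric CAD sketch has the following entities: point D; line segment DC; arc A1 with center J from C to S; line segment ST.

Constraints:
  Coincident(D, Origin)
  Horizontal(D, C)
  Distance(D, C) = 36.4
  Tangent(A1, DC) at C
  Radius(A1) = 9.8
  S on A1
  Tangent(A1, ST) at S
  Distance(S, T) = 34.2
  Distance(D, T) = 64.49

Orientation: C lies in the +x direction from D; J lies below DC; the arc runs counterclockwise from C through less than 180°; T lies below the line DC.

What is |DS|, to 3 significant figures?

32.2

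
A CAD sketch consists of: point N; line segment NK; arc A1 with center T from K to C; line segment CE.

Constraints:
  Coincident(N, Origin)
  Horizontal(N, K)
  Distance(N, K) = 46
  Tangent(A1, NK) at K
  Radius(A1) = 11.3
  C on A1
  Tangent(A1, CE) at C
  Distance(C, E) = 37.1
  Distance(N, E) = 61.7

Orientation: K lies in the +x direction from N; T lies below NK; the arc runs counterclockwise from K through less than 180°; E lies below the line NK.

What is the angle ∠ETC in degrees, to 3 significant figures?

73.1°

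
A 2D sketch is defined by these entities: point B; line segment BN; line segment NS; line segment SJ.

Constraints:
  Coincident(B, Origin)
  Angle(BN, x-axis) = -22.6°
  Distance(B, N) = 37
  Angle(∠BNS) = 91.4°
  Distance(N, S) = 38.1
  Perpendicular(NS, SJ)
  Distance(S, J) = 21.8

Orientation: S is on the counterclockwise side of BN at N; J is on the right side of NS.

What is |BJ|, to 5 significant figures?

70.551

∠BNS = 91.4°, so NS runs at -22.6° + (180° − 91.4°) = 66.000° from the x-axis; with |NS| = 38.1, S = N + 38.1·(cos 66.000°, sin 66.000°) = (49.655, 20.587). The perpendicularity gives SJ at right angles to NS; with |SJ| = 21.8 on the right of NS, J = S + 21.8·(0.91355, -0.40674) = (69.571, 11.720). Then |BJ| = |J − B| = 70.551.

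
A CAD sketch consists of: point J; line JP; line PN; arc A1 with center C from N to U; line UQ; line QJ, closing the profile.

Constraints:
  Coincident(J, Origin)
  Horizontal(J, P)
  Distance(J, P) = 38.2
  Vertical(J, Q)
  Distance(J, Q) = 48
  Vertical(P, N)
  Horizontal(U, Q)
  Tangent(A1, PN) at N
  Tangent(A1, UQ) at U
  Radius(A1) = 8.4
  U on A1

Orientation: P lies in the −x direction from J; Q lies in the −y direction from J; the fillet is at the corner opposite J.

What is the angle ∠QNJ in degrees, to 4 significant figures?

58.43°

J is at the origin; JP is horizontal with |JP| = 38.2 and P on the −x side, so P = (-38.20, 0.000). JQ is vertical with |JQ| = 48.0 and Q on the −y side, so Q = (0.000, -48.00). The virtual corner opposite J is at (-38.20, -48.00). Since A1 is tangent to PN there, CN ⟂ PN and since A1 is tangent to UQ there, CU ⟂ UQ, with radius 8.4, so the center C sits 8.4 in from both sides at C = (-29.80, -39.60). That places the tangent points at N = (-38.20, -39.60) on PN and U = (-29.80, -48.00) on UQ. Then cos ∠QNJ = NQ·NJ / (|NQ||NJ|), giving 58.43°.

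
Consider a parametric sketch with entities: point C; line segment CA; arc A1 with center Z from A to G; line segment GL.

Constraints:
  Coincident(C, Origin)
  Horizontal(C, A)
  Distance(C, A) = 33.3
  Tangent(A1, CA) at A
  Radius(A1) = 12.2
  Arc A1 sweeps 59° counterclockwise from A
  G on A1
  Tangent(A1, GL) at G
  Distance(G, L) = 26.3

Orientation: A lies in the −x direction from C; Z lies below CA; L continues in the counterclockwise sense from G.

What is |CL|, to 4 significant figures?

63.98

C is at the origin; CA is horizontal with |CA| = 33.3 and A on the −x side, so A = (-33.30, 0.000). A1 meets CA tangentially, so ZA is at right angles to CA, so Z = A + (0, -12.2) = (-33.30, -12.20). On A1, A sits at bearing 90° from Z; a 59° counterclockwise sweep puts G at bearing 149°, so G = Z + 12.2·(cos 149°, sin 149°) = (-43.76, -5.917). The tangent condition forces ZG to be normal to GL, so GL runs along (−sin 149°, cos 149°); with |GL| = 26.3, L = (-57.30, -28.46). Then |CL| = |L − C| = 63.98.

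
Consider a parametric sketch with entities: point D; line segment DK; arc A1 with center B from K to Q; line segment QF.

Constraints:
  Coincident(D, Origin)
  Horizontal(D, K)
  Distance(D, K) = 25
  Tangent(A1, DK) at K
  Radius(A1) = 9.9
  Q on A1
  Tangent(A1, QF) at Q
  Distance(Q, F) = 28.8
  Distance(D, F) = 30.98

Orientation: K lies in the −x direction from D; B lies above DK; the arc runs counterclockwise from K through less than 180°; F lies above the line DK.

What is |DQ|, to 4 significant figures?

17.07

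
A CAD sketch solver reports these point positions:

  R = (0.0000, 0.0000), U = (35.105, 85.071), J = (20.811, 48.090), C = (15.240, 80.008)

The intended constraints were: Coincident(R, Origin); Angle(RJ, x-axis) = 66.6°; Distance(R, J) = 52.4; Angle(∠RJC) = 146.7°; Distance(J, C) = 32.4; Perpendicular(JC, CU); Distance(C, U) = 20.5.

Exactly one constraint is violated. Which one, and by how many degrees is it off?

Perpendicular(JC, CU) — off by 4.40°.

R = (0.00, 0.00) ✓; RJ at 66.60° ✓; |RJ| = 52.40 ✓; ∠RJC = 146.7° ✓; |JC| = 32.40 ✓; ∠(JC, CU) = 85.60° ✗; |CU| = 20.50 ✓.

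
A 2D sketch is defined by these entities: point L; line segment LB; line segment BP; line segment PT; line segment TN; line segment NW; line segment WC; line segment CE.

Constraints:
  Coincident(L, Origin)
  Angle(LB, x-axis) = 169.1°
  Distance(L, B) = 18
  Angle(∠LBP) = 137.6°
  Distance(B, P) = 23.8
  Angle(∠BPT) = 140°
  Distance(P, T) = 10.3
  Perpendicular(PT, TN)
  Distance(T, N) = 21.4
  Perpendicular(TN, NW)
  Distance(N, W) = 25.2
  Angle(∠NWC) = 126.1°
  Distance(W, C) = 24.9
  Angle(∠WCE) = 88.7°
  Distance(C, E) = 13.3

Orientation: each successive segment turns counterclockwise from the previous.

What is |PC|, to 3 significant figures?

29.6

L is at the origin; LB runs at 169.1° with length 18.0, so B = (-17.7, 3.40). ∠LBP = 137.6° gives BP at -148° from the x-axis; with |BP| = 23.8, P = (-38.0, -9.03). ∠BPT = 140.0° gives PT at -108° from the x-axis; with |PT| = 10.3, T = (-41.2, -18.8). PT ⟂ TN, so TN runs at -18.5°; with |TN| = 21.4, N = (-20.9, -25.6). TN is perpendicular to NW, so NW runs at 71.5°; with |NW| = 25.2, W = (-12.9, -1.69). ∠NWC = 126.1° gives WC at 125° from the x-axis; with |WC| = 24.9, C = (-27.4, 18.6). Then |PC| = |C − P| = 29.6.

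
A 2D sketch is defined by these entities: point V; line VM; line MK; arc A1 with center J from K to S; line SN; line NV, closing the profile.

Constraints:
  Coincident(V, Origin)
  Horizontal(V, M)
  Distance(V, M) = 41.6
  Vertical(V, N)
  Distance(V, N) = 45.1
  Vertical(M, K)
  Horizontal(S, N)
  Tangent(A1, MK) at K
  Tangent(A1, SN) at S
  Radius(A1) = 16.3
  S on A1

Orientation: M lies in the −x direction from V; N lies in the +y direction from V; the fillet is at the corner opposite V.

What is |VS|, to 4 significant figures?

51.71

V is at the origin; VM is horizontal with |VM| = 41.6 and M on the −x side, so M = (-41.60, 0.000). VN is vertical with |VN| = 45.1 and N on the +y side, so N = (0.000, 45.10). The virtual corner opposite V is at (-41.60, 45.10). The tangent condition forces JK to be normal to MK and the tangent condition forces JS to be normal to SN, with radius 16.3, so the center J sits 16.3 in from both sides at J = (-25.30, 28.80). That places the tangent points at K = (-41.60, 28.80) on MK and S = (-25.30, 45.10) on SN. Then |VS| = |S − V| = 51.71.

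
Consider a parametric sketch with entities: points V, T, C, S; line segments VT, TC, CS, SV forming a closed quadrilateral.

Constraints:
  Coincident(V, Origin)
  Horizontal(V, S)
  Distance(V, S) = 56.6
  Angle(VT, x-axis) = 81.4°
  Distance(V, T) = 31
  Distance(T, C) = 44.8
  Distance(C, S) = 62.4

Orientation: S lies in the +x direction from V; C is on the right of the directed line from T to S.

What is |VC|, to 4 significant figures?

13.94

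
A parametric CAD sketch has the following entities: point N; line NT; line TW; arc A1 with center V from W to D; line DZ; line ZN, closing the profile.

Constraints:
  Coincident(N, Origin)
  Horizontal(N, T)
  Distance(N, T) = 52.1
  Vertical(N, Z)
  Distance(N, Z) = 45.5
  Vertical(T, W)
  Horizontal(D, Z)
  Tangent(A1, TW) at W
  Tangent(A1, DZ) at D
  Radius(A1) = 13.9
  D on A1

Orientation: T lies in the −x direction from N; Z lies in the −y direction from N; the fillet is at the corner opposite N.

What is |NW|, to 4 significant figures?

60.93

N is at the origin; NT is horizontal with |NT| = 52.1 and T on the −x side, so T = (-52.10, 0.000). N and Z share the same x with |NZ| = 45.5 and Z on the −y side, so Z = (0.000, -45.50). The virtual corner opposite N is at (-52.10, -45.50). Tangency of A1 to TW means the radius VW is perpendicular to TW and tangency of A1 to DZ means the radius VD is perpendicular to DZ, with radius 13.9, so the center V sits 13.9 in from both sides at V = (-38.20, -31.60). That places the tangent points at W = (-52.10, -31.60) on TW and D = (-38.20, -45.50) on DZ. Then |NW| = |W − N| = 60.93.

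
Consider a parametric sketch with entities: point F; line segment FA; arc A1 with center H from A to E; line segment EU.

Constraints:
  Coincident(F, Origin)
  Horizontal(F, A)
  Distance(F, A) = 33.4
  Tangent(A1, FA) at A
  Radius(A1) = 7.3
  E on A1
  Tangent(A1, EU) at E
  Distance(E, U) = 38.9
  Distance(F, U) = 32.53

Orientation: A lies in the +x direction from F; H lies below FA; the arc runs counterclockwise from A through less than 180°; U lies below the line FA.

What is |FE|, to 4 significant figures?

27.93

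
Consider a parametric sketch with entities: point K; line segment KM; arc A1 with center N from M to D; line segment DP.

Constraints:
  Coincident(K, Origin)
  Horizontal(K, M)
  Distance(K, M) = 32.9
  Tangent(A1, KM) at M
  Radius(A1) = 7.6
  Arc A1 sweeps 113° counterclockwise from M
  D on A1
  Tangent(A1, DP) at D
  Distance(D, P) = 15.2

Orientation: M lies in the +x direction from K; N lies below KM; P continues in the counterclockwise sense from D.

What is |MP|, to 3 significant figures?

24.6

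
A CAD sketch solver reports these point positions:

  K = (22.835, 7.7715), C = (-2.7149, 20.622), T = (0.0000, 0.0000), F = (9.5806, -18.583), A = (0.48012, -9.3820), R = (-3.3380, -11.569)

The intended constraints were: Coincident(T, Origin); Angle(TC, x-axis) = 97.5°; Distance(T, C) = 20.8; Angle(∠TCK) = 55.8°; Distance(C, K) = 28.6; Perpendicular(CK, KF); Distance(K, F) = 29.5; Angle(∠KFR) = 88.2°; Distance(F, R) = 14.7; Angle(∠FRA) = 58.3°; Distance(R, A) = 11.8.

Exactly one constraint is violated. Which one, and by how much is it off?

Distance(R, A) = 11.8 — off by 7.40.

T = (0.00, 0.00) ✓; TC at 97.50° ✓; |TC| = 20.80 ✓; ∠TCK = 55.80° ✓; |CK| = 28.60 ✓; ∠(CK, KF) = 90.00° ✓; |KF| = 29.50 ✓; ∠KFR = 88.20° ✓; |FR| = 14.70 ✓; ∠FRA = 58.30° ✓; |RA| = 4.400 ✗.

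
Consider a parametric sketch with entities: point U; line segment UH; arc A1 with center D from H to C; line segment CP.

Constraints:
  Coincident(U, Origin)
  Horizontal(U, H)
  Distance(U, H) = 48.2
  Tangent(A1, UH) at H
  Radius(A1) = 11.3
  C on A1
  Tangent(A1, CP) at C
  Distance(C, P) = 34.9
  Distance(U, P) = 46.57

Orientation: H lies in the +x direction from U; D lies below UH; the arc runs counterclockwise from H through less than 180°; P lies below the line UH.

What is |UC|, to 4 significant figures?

38.37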